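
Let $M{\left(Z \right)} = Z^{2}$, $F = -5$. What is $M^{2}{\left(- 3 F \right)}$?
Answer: $50625$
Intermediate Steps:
$M^{2}{\left(- 3 F \right)} = \left(\left(\left(-3\right) \left(-5\right)\right)^{2}\right)^{2} = \left(15^{2}\right)^{2} = 225^{2} = 50625$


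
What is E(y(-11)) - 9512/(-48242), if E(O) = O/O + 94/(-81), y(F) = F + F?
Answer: 71663/1953801 ≈ 0.036679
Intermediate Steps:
y(F) = 2*F
E(O) = -13/81 (E(O) = 1 + 94*(-1/81) = 1 - 94/81 = -13/81)
E(y(-11)) - 9512/(-48242) = -13/81 - 9512/(-48242) = -13/81 - 9512*(-1)/48242 = -13/81 - 1*(-4756/24121) = -13/81 + 4756/24121 = 71663/1953801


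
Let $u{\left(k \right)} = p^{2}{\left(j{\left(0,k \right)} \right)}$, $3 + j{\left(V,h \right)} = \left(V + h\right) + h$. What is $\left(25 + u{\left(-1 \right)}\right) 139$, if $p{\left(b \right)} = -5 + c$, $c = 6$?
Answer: $3614$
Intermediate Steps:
$j{\left(V,h \right)} = -3 + V + 2 h$ ($j{\left(V,h \right)} = -3 + \left(\left(V + h\right) + h\right) = -3 + \left(V + 2 h\right) = -3 + V + 2 h$)
$p{\left(b \right)} = 1$ ($p{\left(b \right)} = -5 + 6 = 1$)
$u{\left(k \right)} = 1$ ($u{\left(k \right)} = 1^{2} = 1$)
$\left(25 + u{\left(-1 \right)}\right) 139 = \left(25 + 1\right) 139 = 26 \cdot 139 = 3614$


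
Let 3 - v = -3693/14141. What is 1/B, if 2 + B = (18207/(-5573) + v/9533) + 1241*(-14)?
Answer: -751274690669/13056603183687747 ≈ -5.7540e-5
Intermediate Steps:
v = 46116/14141 (v = 3 - (-3693)/14141 = 3 - 1*(-3693/14141) = 3 + 3693/14141 = 46116/14141 ≈ 3.2612)
B = -13056603183687747/751274690669 (B = -2 + ((18207/(-5573) + (46116/14141)/9533) + 1241*(-14)) = -2 + ((18207*(-1/5573) + (46116/14141)*(1/9533)) - 17374) = -2 + ((-18207/5573 + 46116/134806153) - 17374) = -2 + (-2454158623203/751274690669 - 17374) = -2 - 13055100634306409/751274690669 = -13056603183687747/751274690669 ≈ -17379.)
1/B = 1/(-13056603183687747/751274690669) = -751274690669/13056603183687747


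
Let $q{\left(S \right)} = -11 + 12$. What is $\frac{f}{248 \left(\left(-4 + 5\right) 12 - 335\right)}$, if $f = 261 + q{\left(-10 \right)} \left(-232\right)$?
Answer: $- \frac{29}{80104} \approx -0.00036203$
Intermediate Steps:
$q{\left(S \right)} = 1$
$f = 29$ ($f = 261 + 1 \left(-232\right) = 261 - 232 = 29$)
$\frac{f}{248 \left(\left(-4 + 5\right) 12 - 335\right)} = \frac{29}{248 \left(\left(-4 + 5\right) 12 - 335\right)} = \frac{29}{248 \left(1 \cdot 12 - 335\right)} = \frac{29}{248 \left(12 - 335\right)} = \frac{29}{248 \left(-323\right)} = \frac{29}{-80104} = 29 \left(- \frac{1}{80104}\right) = - \frac{29}{80104}$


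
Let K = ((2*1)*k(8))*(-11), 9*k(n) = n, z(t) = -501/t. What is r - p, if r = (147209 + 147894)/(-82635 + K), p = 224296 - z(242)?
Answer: -40379145151837/180021622 ≈ -2.2430e+5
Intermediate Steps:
k(n) = n/9
K = -176/9 (K = ((2*1)*((⅑)*8))*(-11) = (2*(8/9))*(-11) = (16/9)*(-11) = -176/9 ≈ -19.556)
p = 54280133/242 (p = 224296 - (-501)/242 = 224296 - 1*(-501/242) = 224296 + 501/242 = 54280133/242 ≈ 2.2430e+5)
r = -2655927/743891 (r = (147209 + 147894)/(-82635 - 176/9) = 295103/(-743891/9) = 295103*(-9/743891) = -2655927/743891 ≈ -3.5703)
r - p = -2655927/743891 - 1*54280133/242 = -2655927/743891 - 54280133/242 = -40379145151837/180021622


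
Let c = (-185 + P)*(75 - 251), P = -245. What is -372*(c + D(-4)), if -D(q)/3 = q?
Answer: -28157424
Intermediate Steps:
D(q) = -3*q
c = 75680 (c = (-185 - 245)*(75 - 251) = -430*(-176) = 75680)
-372*(c + D(-4)) = -372*(75680 - 3*(-4)) = -372*(75680 + 12) = -372*75692 = -28157424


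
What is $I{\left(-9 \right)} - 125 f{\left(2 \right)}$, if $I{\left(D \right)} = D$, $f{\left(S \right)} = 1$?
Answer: $-134$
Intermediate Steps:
$I{\left(-9 \right)} - 125 f{\left(2 \right)} = -9 - 125 = -134$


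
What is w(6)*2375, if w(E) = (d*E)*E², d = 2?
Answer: 1026000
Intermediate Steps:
w(E) = 2*E³ (w(E) = (2*E)*E² = 2*E³)
w(6)*2375 = (2*6³)*2375 = (2*216)*2375 = 432*2375 = 1026000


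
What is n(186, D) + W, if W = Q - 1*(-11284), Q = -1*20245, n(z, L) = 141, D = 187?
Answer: -8820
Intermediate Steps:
Q = -20245
W = -8961 (W = -20245 - 1*(-11284) = -20245 + 11284 = -8961)
n(186, D) + W = 141 - 8961 = -8820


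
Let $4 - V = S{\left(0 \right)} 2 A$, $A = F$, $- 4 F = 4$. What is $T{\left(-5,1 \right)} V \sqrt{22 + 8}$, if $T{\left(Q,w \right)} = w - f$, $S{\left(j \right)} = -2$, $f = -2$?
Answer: $0$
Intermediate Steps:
$T{\left(Q,w \right)} = 2 + w$ ($T{\left(Q,w \right)} = w - -2 = w + 2 = 2 + w$)
$F = -1$ ($F = \left(- \frac{1}{4}\right) 4 = -1$)
$A = -1$
$V = 0$ ($V = 4 - \left(-2\right) 2 \left(-1\right) = 4 - \left(-4\right) \left(-1\right) = 4 - 4 = 0$)
$T{\left(-5,1 \right)} V \sqrt{22 + 8} = \left(2 + 1\right) 0 \sqrt{22 + 8} = 3 \cdot 0 \sqrt{30} = 0 \sqrt{30} = 0$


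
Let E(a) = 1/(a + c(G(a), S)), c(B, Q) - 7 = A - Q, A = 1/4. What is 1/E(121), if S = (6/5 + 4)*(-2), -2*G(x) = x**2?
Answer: 2773/20 ≈ 138.65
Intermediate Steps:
G(x) = -x**2/2
A = 1/4 ≈ 0.25000
S = -52/5 (S = (6*(1/5) + 4)*(-2) = (6/5 + 4)*(-2) = (26/5)*(-2) = -52/5 ≈ -10.400)
c(B, Q) = 29/4 - Q (c(B, Q) = 7 + (1/4 - Q) = 29/4 - Q)
E(a) = 1/(353/20 + a) (E(a) = 1/(a + (29/4 - 1*(-52/5))) = 1/(a + (29/4 + 52/5)) = 1/(a + 353/20) = 1/(353/20 + a))
1/E(121) = 1/(20/(353 + 20*121)) = 1/(20/(353 + 2420)) = 1/(20/2773) = 2773/20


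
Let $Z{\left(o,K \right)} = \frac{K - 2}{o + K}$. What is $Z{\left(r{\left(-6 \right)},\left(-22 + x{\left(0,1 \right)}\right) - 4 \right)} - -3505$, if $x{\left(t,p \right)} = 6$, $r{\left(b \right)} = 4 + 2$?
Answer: $\frac{24546}{7} \approx 3506.6$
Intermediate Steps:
$r{\left(b \right)} = 6$
$Z{\left(o,K \right)} = \frac{-2 + K}{K + o}$
$Z{\left(r{\left(-6 \right)},\left(-22 + x{\left(0,1 \right)}\right) - 4 \right)} - -3505 = \frac{-2 + \left(\left(-22 + 6\right) - 4\right)}{\left(\left(-22 + 6\right) - 4\right) + 6} - -3505 = \frac{-2 - 20}{\left(-16 - 4\right) + 6} + 3505 = \frac{-2 - 20}{-20 + 6} + 3505 = \frac{1}{-14} \left(-22\right) + 3505 = \left(- \frac{1}{14}\right) \left(-22\right) + 3505 = \frac{11}{7} + 3505 = \frac{24546}{7}$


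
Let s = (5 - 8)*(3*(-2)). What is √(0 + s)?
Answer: 3*√2 ≈ 4.2426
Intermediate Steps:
s = 18 (s = -3*(-6) = 18)
√(0 + s) = √(0 + 18) = √18 = 3*√2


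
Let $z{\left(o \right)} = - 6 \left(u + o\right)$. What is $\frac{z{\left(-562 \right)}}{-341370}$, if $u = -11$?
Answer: $- \frac{191}{18965} \approx -0.010071$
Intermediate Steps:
$z{\left(o \right)} = 66 - 6 o$ ($z{\left(o \right)} = - 6 \left(-11 + o\right) = 66 - 6 o$)
$\frac{z{\left(-562 \right)}}{-341370} = \frac{66 - -3372}{-341370} = \left(66 + 3372\right) \left(- \frac{1}{341370}\right) = 3438 \left(- \frac{1}{341370}\right) = - \frac{191}{18965}$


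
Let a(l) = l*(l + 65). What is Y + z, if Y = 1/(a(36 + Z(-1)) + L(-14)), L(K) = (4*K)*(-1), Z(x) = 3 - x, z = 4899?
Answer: 20850145/4256 ≈ 4899.0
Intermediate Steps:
a(l) = l*(65 + l)
L(K) = -4*K
Y = 1/4256 (Y = 1/((36 + (3 - 1*(-1)))*(65 + (36 + (3 - 1*(-1)))) - 4*(-14)) = 1/((36 + (3 + 1))*(65 + (36 + (3 + 1))) + 56) = 1/((36 + 4)*(65 + (36 + 4)) + 56) = 1/(40*(65 + 40) + 56) = 1/(40*105 + 56) = 1/(4200 + 56) = 1/4256 ≈ 0.00023496)
Y + z = 1/4256 + 4899 = 20850145/4256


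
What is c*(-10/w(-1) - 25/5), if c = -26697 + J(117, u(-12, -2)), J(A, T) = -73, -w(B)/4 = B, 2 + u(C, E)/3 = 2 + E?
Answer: 200775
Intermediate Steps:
u(C, E) = 3*E (u(C, E) = -6 + 3*(2 + E) = -6 + (6 + 3*E) = 3*E)
w(B) = -4*B
c = -26770 (c = -26697 - 73 = -26770)
c*(-10/w(-1) - 25/5) = -26770*(-10/((-4*(-1))) - 25/5) = -26770*(-10/4 - 25*1/5) = -26770*(-10*1/4 - 5) = -26770*(-5/2 - 5) = -26770*(-15/2) = 200775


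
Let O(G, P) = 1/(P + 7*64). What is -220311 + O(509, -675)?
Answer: -50010598/227 ≈ -2.2031e+5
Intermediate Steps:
O(G, P) = 1/(448 + P) (O(G, P) = 1/(P + 448) = 1/(448 + P))
-220311 + O(509, -675) = -220311 + 1/(448 - 675) = -220311 + 1/(-227) = -220311 - 1/227 = -50010598/227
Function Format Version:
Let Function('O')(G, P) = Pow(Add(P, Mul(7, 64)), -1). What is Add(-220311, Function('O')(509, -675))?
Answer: Rational(-50010598, 227) ≈ -2.2031e+5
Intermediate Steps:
Function('O')(G, P) = Pow(Add(448, P), -1) (Function('O')(G, P) = Pow(Add(P, 448), -1) = Pow(Add(448, P), -1))
Add(-220311, Function('O')(509, -675)) = Add(-220311, Pow(Add(448, -675), -1)) = Add(-220311, Pow(-227, -1)) = Add(-220311, Rational(-1, 227)) = Rational(-50010598, 227)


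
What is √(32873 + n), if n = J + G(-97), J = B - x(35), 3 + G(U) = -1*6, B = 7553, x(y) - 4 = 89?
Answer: 2*√10081 ≈ 200.81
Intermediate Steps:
x(y) = 93 (x(y) = 4 + 89 = 93)
G(U) = -9 (G(U) = -3 - 1*6 = -3 - 6 = -9)
J = 7460 (J = 7553 - 1*93 = 7553 - 93 = 7460)
n = 7451 (n = 7460 - 9 = 7451)
√(32873 + n) = √(32873 + 7451) = √40324 = 2*√10081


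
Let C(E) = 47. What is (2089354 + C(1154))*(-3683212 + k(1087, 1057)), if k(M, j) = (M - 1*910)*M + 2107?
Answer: -7289305805106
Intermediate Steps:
k(M, j) = 2107 + M*(-910 + M) (k(M, j) = (M - 910)*M + 2107 = (-910 + M)*M + 2107 = M*(-910 + M) + 2107 = 2107 + M*(-910 + M))
(2089354 + C(1154))*(-3683212 + k(1087, 1057)) = (2089354 + 47)*(-3683212 + (2107 + 1087² - 910*1087)) = 2089401*(-3683212 + (2107 + 1181569 - 989170)) = 2089401*(-3683212 + 194506) = 2089401*(-3488706) = -7289305805106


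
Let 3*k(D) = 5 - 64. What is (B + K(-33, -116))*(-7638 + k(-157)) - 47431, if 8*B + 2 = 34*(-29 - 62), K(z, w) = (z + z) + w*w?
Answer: -298860212/3 ≈ -9.9620e+7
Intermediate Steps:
K(z, w) = w² + 2*z (K(z, w) = 2*z + w² = w² + 2*z)
B = -387 (B = -¼ + (34*(-29 - 62))/8 = -¼ + (34*(-91))/8 = -¼ + (⅛)*(-3094) = -¼ - 1547/4 = -387)
k(D) = -59/3 (k(D) = (5 - 64)/3 = (⅓)*(-59) = -59/3)
(B + K(-33, -116))*(-7638 + k(-157)) - 47431 = (-387 + ((-116)² + 2*(-33)))*(-7638 - 59/3) - 47431 = (-387 + (13456 - 66))*(-22973/3) - 47431 = (-387 + 13390)*(-22973/3) - 47431 = 13003*(-22973/3) - 47431 = -298717919/3 - 47431 = -298860212/3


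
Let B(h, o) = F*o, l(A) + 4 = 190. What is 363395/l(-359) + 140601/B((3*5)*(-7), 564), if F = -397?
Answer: 13556815979/6941148 ≈ 1953.1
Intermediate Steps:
l(A) = 186 (l(A) = -4 + 190 = 186)
B(h, o) = -397*o
363395/l(-359) + 140601/B((3*5)*(-7), 564) = 363395/186 + 140601/((-397*564)) = 363395*(1/186) + 140601/(-223908) = 363395/186 + 140601*(-1/223908) = 363395/186 - 46867/74636 = 13556815979/6941148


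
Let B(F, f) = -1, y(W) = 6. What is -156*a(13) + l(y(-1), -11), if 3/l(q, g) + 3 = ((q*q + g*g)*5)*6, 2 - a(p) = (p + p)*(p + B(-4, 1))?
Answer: 75876841/1569 ≈ 48360.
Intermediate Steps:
a(p) = 2 - 2*p*(-1 + p) (a(p) = 2 - (p + p)*(p - 1) = 2 - 2*p*(-1 + p))
l(q, g) = 3/(-3 + 30*g² + 30*q²) (l(q, g) = 3/(-3 + ((q*q + g*g)*5)*6) = 3/(-3 + ((q² + g²)*5)*6) = 3/(-3 + ((g² + q²)*5)*6) = 3/(-3 + (5*g² + 5*q²)*6) = 3/(-3 + (30*g² + 30*q²)) = 3/(-3 + 30*g² + 30*q²))
-156*a(13) + l(y(-1), -11) = -156*(2 - 2*13² + 2*13) + 1/(-1 + 10*(-11)² + 10*6²) = -156*(2 - 2*169 + 26) + 1/(-1 + 10*121 + 10*36) = -156*(2 - 338 + 26) + 1/(-1 + 1210 + 360) = -156*(-310) + 1/1569 = 48360 + 1/1569 = 75876841/1569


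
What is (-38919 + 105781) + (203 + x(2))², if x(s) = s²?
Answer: 109711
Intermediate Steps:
(-38919 + 105781) + (203 + x(2))² = (-38919 + 105781) + (203 + 2²)² = 66862 + (203 + 4)² = 66862 + 207² = 66862 + 42849 = 109711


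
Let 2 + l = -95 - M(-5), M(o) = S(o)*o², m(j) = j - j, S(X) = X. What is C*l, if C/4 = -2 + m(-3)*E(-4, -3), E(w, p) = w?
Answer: -224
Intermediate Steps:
m(j) = 0
M(o) = o³ (M(o) = o*o² = o³)
l = 28 (l = -2 + (-95 - 1*(-5)³) = -2 + (-95 - 1*(-125)) = -2 + (-95 + 125) = -2 + 30 = 28)
C = -8 (C = 4*(-2 + 0*(-4)) = 4*(-2 + 0) = 4*(-2) = -8)
C*l = -8*28 = -224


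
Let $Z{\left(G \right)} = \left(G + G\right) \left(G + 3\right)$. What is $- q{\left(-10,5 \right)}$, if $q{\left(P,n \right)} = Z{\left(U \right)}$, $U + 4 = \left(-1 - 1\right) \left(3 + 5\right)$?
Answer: $-680$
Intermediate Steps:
$U = -20$ ($U = -4 + \left(-1 - 1\right) \left(3 + 5\right) = -4 - 16 = -20$)
$Z{\left(G \right)} = 2 G \left(3 + G\right)$
$q{\left(P,n \right)} = 680$ ($q{\left(P,n \right)} = 2 \left(-20\right) \left(3 - 20\right) = 2 \left(-20\right) \left(-17\right) = 680$)
$- q{\left(-10,5 \right)} = \left(-1\right) 680 = -680$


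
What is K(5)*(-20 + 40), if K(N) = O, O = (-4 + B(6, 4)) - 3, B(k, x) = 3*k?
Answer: 220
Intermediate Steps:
O = 11 (O = (-4 + 3*6) - 3 = (-4 + 18) - 3 = 14 - 3 = 11)
K(N) = 11
K(5)*(-20 + 40) = 11*(-20 + 40) = 11*20 = 220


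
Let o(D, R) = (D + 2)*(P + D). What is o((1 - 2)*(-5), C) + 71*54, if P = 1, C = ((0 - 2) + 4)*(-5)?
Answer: 3876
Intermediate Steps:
C = -10 (C = (-2 + 4)*(-5) = 2*(-5) = -10)
o(D, R) = (1 + D)*(2 + D) (o(D, R) = (D + 2)*(1 + D) = (2 + D)*(1 + D) = (1 + D)*(2 + D))
o((1 - 2)*(-5), C) + 71*54 = (2 + ((1 - 2)*(-5))**2 + 3*((1 - 2)*(-5))) + 71*54 = (2 + (-1*(-5))**2 + 3*(-1*(-5))) + 3834 = (2 + 5**2 + 3*5) + 3834 = (2 + 25 + 15) + 3834 = 42 + 3834 = 3876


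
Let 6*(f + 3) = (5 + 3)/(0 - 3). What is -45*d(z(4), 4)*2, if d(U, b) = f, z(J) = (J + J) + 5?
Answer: 310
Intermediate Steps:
z(J) = 5 + 2*J (z(J) = 2*J + 5 = 5 + 2*J)
f = -31/9 (f = -3 + ((5 + 3)/(0 - 3))/6 = -3 + (8/(-3))/6 = -3 + (8*(-1/3))/6 = -3 + (1/6)*(-8/3) = -3 - 4/9 = -31/9 ≈ -3.4444)
d(U, b) = -31/9
-45*d(z(4), 4)*2 = -45*(-31/9)*2 = 155*2 = 310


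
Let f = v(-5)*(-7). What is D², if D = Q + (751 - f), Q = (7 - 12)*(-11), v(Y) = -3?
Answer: 616225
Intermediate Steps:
f = 21 (f = -3*(-7) = 21)
Q = 55 (Q = -5*(-11) = 55)
D = 785 (D = 55 + (751 - 1*21) = 55 + (751 - 21) = 55 + 730 = 785)
D² = 785² = 616225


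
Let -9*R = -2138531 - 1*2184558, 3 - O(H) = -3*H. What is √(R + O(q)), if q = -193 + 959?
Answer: √4343798/3 ≈ 694.73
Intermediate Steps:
q = 766
O(H) = 3 + 3*H (O(H) = 3 - (-3)*H = 3 + 3*H)
R = 4323089/9 (R = -(-2138531 - 1*2184558)/9 = -(-2138531 - 2184558)/9 = -⅑*(-4323089) = 4323089/9 ≈ 4.8034e+5)
√(R + O(q)) = √(4323089/9 + (3 + 3*766)) = √(4323089/9 + (3 + 2298)) = √(4323089/9 + 2301) = √(4343798/9) = √4343798/3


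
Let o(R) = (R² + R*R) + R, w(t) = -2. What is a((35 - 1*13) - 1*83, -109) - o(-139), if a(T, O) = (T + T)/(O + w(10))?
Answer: -4273711/111 ≈ -38502.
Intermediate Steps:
o(R) = R + 2*R² (o(R) = (R² + R²) + R = 2*R² + R = R + 2*R²)
a(T, O) = 2*T/(-2 + O) (a(T, O) = (T + T)/(O - 2) = (2*T)/(-2 + O) = 2*T/(-2 + O))
a((35 - 1*13) - 1*83, -109) - o(-139) = 2*((35 - 1*13) - 1*83)/(-2 - 109) - (-139)*(1 + 2*(-139)) = 2*((35 - 13) - 83)/(-111) - (-139)*(1 - 278) = 2*(22 - 83)*(-1/111) - (-139)*(-277) = 2*(-61)*(-1/111) - 1*38503 = 122/111 - 38503 = -4273711/111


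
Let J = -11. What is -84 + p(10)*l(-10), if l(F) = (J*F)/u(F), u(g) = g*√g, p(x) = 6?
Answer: -84 + 33*I*√10/5 ≈ -84.0 + 20.871*I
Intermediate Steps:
u(g) = g^(3/2)
l(F) = -11/√F (l(F) = (-11*F)/(F^(3/2)) = (-11*F)/F^(3/2) = -11/√F)
-84 + p(10)*l(-10) = -84 + 6*(-(-11)*I*√10/10) = -84 + 6*(11*I*√10/10) = -84 + 33*I*√10/5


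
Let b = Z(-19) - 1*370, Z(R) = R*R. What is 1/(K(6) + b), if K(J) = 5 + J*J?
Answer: 1/32 ≈ 0.031250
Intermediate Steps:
Z(R) = R**2
K(J) = 5 + J**2
b = -9 (b = (-19)**2 - 1*370 = 361 - 370 = -9)
1/(K(6) + b) = 1/((5 + 6**2) - 9) = 1/((5 + 36) - 9) = 1/(41 - 9) = 1/32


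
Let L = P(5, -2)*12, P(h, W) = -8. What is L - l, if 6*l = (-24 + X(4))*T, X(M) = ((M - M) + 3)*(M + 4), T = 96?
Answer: -96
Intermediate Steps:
X(M) = 12 + 3*M (X(M) = (0 + 3)*(4 + M) = 3*(4 + M) = 12 + 3*M)
L = -96 (L = -8*12 = -96)
l = 0 (l = ((-24 + (12 + 3*4))*96)/6 = ((-24 + (12 + 12))*96)/6 = ((-24 + 24)*96)/6 = (0*96)/6 = (⅙)*0 = 0)
L - l = -96 - 1*0 = -96 + 0 = -96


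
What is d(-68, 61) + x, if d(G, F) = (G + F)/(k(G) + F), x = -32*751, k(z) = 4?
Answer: -1562087/65 ≈ -24032.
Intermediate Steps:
x = -24032
d(G, F) = (F + G)/(4 + F) (d(G, F) = (G + F)/(4 + F) = (F + G)/(4 + F))
d(-68, 61) + x = (61 - 68)/(4 + 61) - 24032 = -7/65 - 24032 = -1562087/65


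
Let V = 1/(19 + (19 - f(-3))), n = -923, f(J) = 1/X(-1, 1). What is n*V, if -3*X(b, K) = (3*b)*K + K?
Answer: -1846/73 ≈ -25.288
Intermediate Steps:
X(b, K) = -K/3 - K*b (X(b, K) = -((3*b)*K + K)/3 = -(3*K*b + K)/3 = -(K + 3*K*b)/3 = -K/3 - K*b)
f(J) = 3/2 (f(J) = 1/(-1*1*(1/3 - 1)) = 1/(-1*1*(-2/3)) = 1/(2/3) = 3/2)
V = 2/73 (V = 1/(19 + (19 - 1*3/2)) = 1/(19 + (19 - 3/2)) = 1/(19 + 35/2) = 1/(73/2) = 2/73 ≈ 0.027397)
n*V = -923*2/73 = -1846/73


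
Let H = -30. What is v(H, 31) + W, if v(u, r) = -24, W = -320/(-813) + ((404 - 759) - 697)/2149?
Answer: -42098884/1747137 ≈ -24.096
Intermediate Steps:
W = -167596/1747137 (W = -320*(-1/813) + (-355 - 697)*(1/2149) = 320/813 - 1052*1/2149 = 320/813 - 1052/2149 = -167596/1747137 ≈ -0.095926)
v(H, 31) + W = -24 - 167596/1747137 = -42098884/1747137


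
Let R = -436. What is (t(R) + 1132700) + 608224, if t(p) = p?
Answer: 1740488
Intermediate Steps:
(t(R) + 1132700) + 608224 = (-436 + 1132700) + 608224 = 1132264 + 608224 = 1740488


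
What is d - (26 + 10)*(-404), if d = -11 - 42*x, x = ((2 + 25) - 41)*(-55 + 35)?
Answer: 2773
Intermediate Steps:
x = 280 (x = (27 - 41)*(-20) = -14*(-20) = 280)
d = -11771 (d = -11 - 42*280 = -11 - 11760 = -11771)
d - (26 + 10)*(-404) = -11771 - (26 + 10)*(-404) = -11771 - 36*(-404) = -11771 - 1*(-14544) = -11771 + 14544 = 2773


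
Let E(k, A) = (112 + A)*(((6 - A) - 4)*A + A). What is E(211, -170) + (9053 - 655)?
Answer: 1714178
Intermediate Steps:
E(k, A) = (112 + A)*(A + A*(2 - A)) (E(k, A) = (112 + A)*((2 - A)*A + A) = (112 + A)*(A*(2 - A) + A) = (112 + A)*(A + A*(2 - A)))
E(211, -170) + (9053 - 655) = -170*(336 - 1*(-170)² - 109*(-170)) + (9053 - 655) = -170*(336 - 1*28900 + 18530) + 8398 = -170*(336 - 28900 + 18530) + 8398 = -170*(-10034) + 8398 = 1705780 + 8398 = 1714178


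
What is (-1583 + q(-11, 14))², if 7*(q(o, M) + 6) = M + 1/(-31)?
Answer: 118597584400/47089 ≈ 2.5186e+6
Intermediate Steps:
q(o, M) = -1303/217 + M/7 (q(o, M) = -6 + (M + 1/(-31))/7 = -6 + (M - 1/31)/7 = -6 + (-1/31 + M)/7 = -6 + (-1/217 + M/7) = -1303/217 + M/7)
(-1583 + q(-11, 14))² = (-1583 + (-1303/217 + (⅐)*14))² = (-1583 + (-1303/217 + 2))² = (-1583 - 869/217)² = (-344380/217)² = 118597584400/47089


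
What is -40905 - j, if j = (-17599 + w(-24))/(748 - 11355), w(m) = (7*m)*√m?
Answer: -433896934/10607 - 336*I*√6/10607 ≈ -40907.0 - 0.077593*I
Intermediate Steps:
w(m) = 7*m^(3/2)
j = 17599/10607 + 336*I*√6/10607 (j = (-17599 + 7*(-24)^(3/2))/(748 - 11355) = (-17599 + 7*(-48*I*√6))/(-10607) = (-17599 - 336*I*√6)*(-1/10607) = 17599/10607 + 336*I*√6/10607 ≈ 1.6592 + 0.077593*I)
-40905 - j = -40905 - (17599/10607 + 336*I*√6/10607) = -40905 + (-17599/10607 - 336*I*√6/10607) = -433896934/10607 - 336*I*√6/10607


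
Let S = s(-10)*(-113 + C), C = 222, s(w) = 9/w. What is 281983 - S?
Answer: 2820811/10 ≈ 2.8208e+5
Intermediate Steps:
S = -981/10 (S = (9/(-10))*(-113 + 222) = (9*(-⅒))*109 = -9/10*109 = -981/10 ≈ -98.100)
281983 - S = 281983 - 1*(-981/10) = 281983 + 981/10 = 2820811/10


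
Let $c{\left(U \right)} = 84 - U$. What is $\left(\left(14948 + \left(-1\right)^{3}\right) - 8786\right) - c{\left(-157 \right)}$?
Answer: $5920$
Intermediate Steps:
$\left(\left(14948 + \left(-1\right)^{3}\right) - 8786\right) - c{\left(-157 \right)} = \left(\left(14948 + \left(-1\right)^{3}\right) - 8786\right) - \left(84 - -157\right) = \left(\left(14948 - 1\right) - 8786\right) - \left(84 + 157\right) = \left(14947 - 8786\right) - 241 = 6161 - 241 = 5920$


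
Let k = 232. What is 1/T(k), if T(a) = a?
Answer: 1/232 ≈ 0.0043103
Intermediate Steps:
1/T(k) = 1/232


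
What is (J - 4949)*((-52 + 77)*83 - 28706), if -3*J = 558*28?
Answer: 270491067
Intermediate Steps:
J = -5208 (J = -186*28 = -⅓*15624 = -5208)
(J - 4949)*((-52 + 77)*83 - 28706) = (-5208 - 4949)*((-52 + 77)*83 - 28706) = -10157*(25*83 - 28706) = -10157*(2075 - 28706) = -10157*(-26631) = 270491067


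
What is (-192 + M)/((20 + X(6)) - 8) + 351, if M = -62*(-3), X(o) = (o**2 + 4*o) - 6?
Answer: 3860/11 ≈ 350.91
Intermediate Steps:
X(o) = -6 + o**2 + 4*o
M = 186
(-192 + M)/((20 + X(6)) - 8) + 351 = (-192 + 186)/((20 + (-6 + 6**2 + 4*6)) - 8) + 351 = -6/((20 + (-6 + 36 + 24)) - 8) + 351 = -6/((20 + 54) - 8) + 351 = -6/(74 - 8) + 351 = -6/66 + 351 = -6*1/66 + 351 = -1/11 + 351 = 3860/11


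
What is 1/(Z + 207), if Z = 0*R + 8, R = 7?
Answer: 1/215 ≈ 0.0046512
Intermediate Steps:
Z = 8 (Z = 0*7 + 8 = 0 + 8 = 8)
1/(Z + 207) = 1/(8 + 207) = 1/215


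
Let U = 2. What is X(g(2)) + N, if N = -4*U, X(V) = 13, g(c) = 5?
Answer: 5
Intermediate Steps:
N = -8 (N = -4*2 = -8)
X(g(2)) + N = 13 - 8 = 5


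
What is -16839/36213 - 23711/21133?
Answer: -404835010/255096443 ≈ -1.5870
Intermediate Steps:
-16839/36213 - 23711/21133 = -16839*1/36213 - 23711*1/21133 = -5613/12071 - 23711/21133 = -404835010/255096443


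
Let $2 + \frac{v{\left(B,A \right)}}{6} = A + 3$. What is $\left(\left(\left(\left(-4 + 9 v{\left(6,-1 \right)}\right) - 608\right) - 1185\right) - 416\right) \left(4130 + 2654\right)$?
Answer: $-15012992$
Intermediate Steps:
$v{\left(B,A \right)} = 6 + 6 A$ ($v{\left(B,A \right)} = -12 + 6 \left(A + 3\right) = -12 + 6 \left(3 + A\right) = -12 + \left(18 + 6 A\right) = 6 + 6 A$)
$\left(\left(\left(\left(-4 + 9 v{\left(6,-1 \right)}\right) - 608\right) - 1185\right) - 416\right) \left(4130 + 2654\right) = \left(\left(\left(\left(-4 + 9 \left(6 + 6 \left(-1\right)\right)\right) - 608\right) - 1185\right) - 416\right) \left(4130 + 2654\right) = \left(\left(\left(\left(-4 + 9 \left(6 - 6\right)\right) - 608\right) - 1185\right) - 416\right) 6784 = \left(\left(\left(\left(-4 + 9 \cdot 0\right) - 608\right) - 1185\right) - 416\right) 6784 = \left(\left(\left(\left(-4 + 0\right) - 608\right) - 1185\right) - 416\right) 6784 = \left(\left(\left(-4 - 608\right) - 1185\right) - 416\right) 6784 = \left(\left(-612 - 1185\right) - 416\right) 6784 = \left(-1797 - 416\right) 6784 = \left(-2213\right) 6784 = -15012992$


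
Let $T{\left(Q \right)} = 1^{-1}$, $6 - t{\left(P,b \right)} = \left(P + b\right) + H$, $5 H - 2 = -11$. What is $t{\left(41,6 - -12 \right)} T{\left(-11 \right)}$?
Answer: $- \frac{256}{5} \approx -51.2$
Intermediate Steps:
$H = - \frac{9}{5}$ ($H = \frac{2}{5} + \frac{1}{5} \left(-11\right) = \frac{2}{5} - \frac{11}{5} = - \frac{9}{5} \approx -1.8$)
$t{\left(P,b \right)} = \frac{39}{5} - P - b$ ($t{\left(P,b \right)} = 6 - \left(\left(P + b\right) - \frac{9}{5}\right) = 6 - \left(- \frac{9}{5} + P + b\right) = \frac{39}{5} - P - b$)
$T{\left(Q \right)} = 1$
$t{\left(41,6 - -12 \right)} T{\left(-11 \right)} = \left(\frac{39}{5} - 41 - \left(6 - -12\right)\right) 1 = \left(\frac{39}{5} - 41 - \left(6 + 12\right)\right) 1 = \left(\frac{39}{5} - 41 - 18\right) 1 = \left(- \frac{256}{5}\right) 1 = - \frac{256}{5}$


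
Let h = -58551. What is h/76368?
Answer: -19517/25456 ≈ -0.76670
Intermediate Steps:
h/76368 = -58551/76368 = -58551*1/76368 = -19517/25456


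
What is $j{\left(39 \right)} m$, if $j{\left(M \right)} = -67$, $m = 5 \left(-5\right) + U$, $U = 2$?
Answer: $1541$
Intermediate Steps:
$m = -23$ ($m = 5 \left(-5\right) + 2 = -25 + 2 = -23$)
$j{\left(39 \right)} m = \left(-67\right) \left(-23\right) = 1541$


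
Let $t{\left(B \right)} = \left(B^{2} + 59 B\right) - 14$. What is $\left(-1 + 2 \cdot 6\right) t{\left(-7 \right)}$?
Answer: $-4158$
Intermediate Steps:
$t{\left(B \right)} = -14 + B^{2} + 59 B$
$\left(-1 + 2 \cdot 6\right) t{\left(-7 \right)} = \left(-1 + 2 \cdot 6\right) \left(-14 + \left(-7\right)^{2} + 59 \left(-7\right)\right) = \left(-1 + 12\right) \left(-14 + 49 - 413\right) = 11 \left(-378\right) = -4158$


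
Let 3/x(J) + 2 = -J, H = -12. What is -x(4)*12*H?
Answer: -72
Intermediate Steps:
x(J) = 3/(-2 - J)
-x(4)*12*H = --3/(2 + 4)*12*(-12) = --3/6*12*(-12) = --3*⅙*12*(-12) = -(-½*12)*(-12) = -(-6)*(-12) = -1*72 = -72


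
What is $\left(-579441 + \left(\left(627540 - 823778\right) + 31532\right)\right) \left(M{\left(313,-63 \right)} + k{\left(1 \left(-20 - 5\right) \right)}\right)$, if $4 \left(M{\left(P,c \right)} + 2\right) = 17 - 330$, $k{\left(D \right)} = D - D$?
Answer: $\frac{238871187}{4} \approx 5.9718 \cdot 10^{7}$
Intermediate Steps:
$k{\left(D \right)} = 0$
$M{\left(P,c \right)} = - \frac{321}{4}$ ($M{\left(P,c \right)} = -2 + \frac{17 - 330}{4} = -2 + \frac{1}{4} \left(-313\right) = -2 - \frac{313}{4} = - \frac{321}{4}$)
$\left(-579441 + \left(\left(627540 - 823778\right) + 31532\right)\right) \left(M{\left(313,-63 \right)} + k{\left(1 \left(-20 - 5\right) \right)}\right) = \left(-579441 + \left(\left(627540 - 823778\right) + 31532\right)\right) \left(- \frac{321}{4} + 0\right) = \left(-579441 + \left(-196238 + 31532\right)\right) \left(- \frac{321}{4}\right) = \left(-579441 - 164706\right) \left(- \frac{321}{4}\right) = \left(-744147\right) \left(- \frac{321}{4}\right) = \frac{238871187}{4}$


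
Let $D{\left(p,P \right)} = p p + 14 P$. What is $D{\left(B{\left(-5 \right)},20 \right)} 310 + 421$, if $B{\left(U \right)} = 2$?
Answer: $88461$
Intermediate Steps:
$D{\left(p,P \right)} = p^{2} + 14 P$
$D{\left(B{\left(-5 \right)},20 \right)} 310 + 421 = \left(2^{2} + 14 \cdot 20\right) 310 + 421 = \left(4 + 280\right) 310 + 421 = 284 \cdot 310 + 421 = 88040 + 421 = 88461$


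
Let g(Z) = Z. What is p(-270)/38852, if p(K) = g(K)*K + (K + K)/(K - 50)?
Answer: 1166427/621632 ≈ 1.8764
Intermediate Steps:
p(K) = K² + 2*K/(-50 + K) (p(K) = K*K + (K + K)/(K - 50) = K² + (2*K)/(-50 + K) = K² + 2*K/(-50 + K))
p(-270)/38852 = -270*(2 + (-270)² - 50*(-270))/(-50 - 270)/38852 = -270*(2 + 72900 + 13500)/(-320)*(1/38852) = -270*(-1/320)*86402*(1/38852) = (1166427/16)*(1/38852) = 1166427/621632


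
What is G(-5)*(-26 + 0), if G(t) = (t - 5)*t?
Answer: -1300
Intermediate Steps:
G(t) = t*(-5 + t) (G(t) = (-5 + t)*t = t*(-5 + t))
G(-5)*(-26 + 0) = (-5*(-5 - 5))*(-26 + 0) = -5*(-10)*(-26) = 50*(-26) = -1300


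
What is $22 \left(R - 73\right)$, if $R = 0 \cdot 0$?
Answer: $-1606$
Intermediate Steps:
$R = 0$
$22 \left(R - 73\right) = 22 \left(0 - 73\right) = 22 \left(-73\right) = -1606$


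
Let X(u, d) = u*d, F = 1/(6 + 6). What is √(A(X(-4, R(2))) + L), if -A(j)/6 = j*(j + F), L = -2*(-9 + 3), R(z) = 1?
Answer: I*√82 ≈ 9.0554*I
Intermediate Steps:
F = 1/12 ≈ 0.083333
L = 12 (L = -2*(-6) = 12)
X(u, d) = d*u
A(j) = -6*j*(1/12 + j) (A(j) = -6*j*(j + 1/12) = -6*j*(1/12 + j))
√(A(X(-4, R(2))) + L) = √(-1*(-4)*(1 + 12*(1*(-4)))/2 + 12) = √(-½*(-4)*(1 + 12*(-4)) + 12) = √(-½*(-4)*(1 - 48) + 12) = √(-½*(-4)*(-47) + 12) = √(-94 + 12) = √(-82) = I*√82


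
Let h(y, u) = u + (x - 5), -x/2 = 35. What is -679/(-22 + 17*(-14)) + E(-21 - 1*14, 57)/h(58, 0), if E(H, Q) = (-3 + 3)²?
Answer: 679/260 ≈ 2.6115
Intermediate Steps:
x = -70 (x = -2*35 = -70)
E(H, Q) = 0 (E(H, Q) = 0² = 0)
h(y, u) = -75 + u (h(y, u) = u + (-70 - 5) = u - 75 = -75 + u)
-679/(-22 + 17*(-14)) + E(-21 - 1*14, 57)/h(58, 0) = -679/(-22 + 17*(-14)) + 0/(-75 + 0) = -679/(-22 - 238) + 0/(-75) = -679/(-260) + 0*(-1/75) = -679*(-1/260) + 0 = 679/260 + 0 = 679/260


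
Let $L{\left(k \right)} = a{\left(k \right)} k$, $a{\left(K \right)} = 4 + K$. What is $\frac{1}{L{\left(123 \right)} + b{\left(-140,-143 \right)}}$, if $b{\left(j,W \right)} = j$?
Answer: $\frac{1}{15481} \approx 6.4595 \cdot 10^{-5}$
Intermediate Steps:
$L{\left(k \right)} = k \left(4 + k\right)$ ($L{\left(k \right)} = \left(4 + k\right) k = k \left(4 + k\right)$)
$\frac{1}{L{\left(123 \right)} + b{\left(-140,-143 \right)}} = \frac{1}{123 \left(4 + 123\right) - 140} = \frac{1}{123 \cdot 127 - 140} = \frac{1}{15621 - 140} = \frac{1}{15481}$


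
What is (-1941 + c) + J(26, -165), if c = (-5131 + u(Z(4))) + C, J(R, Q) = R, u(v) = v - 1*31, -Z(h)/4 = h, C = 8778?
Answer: 1685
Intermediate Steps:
Z(h) = -4*h
u(v) = -31 + v (u(v) = v - 31 = -31 + v)
c = 3600 (c = (-5131 + (-31 - 4*4)) + 8778 = (-5131 + (-31 - 16)) + 8778 = (-5131 - 47) + 8778 = -5178 + 8778 = 3600)
(-1941 + c) + J(26, -165) = (-1941 + 3600) + 26 = 1659 + 26 = 1685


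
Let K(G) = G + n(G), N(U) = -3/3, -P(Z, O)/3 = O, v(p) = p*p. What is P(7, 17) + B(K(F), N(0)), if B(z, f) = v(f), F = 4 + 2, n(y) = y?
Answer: -50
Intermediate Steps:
v(p) = p**2
F = 6
P(Z, O) = -3*O
N(U) = -1 (N(U) = -3*1/3 = -1)
K(G) = 2*G (K(G) = G + G = 2*G)
B(z, f) = f**2
P(7, 17) + B(K(F), N(0)) = -3*17 + (-1)**2 = -51 + 1 = -50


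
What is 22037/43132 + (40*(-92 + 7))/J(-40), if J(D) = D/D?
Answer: -146626763/43132 ≈ -3399.5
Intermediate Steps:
J(D) = 1
22037/43132 + (40*(-92 + 7))/J(-40) = 22037/43132 + (40*(-92 + 7))/1 = 22037*(1/43132) + (40*(-85))*1 = 22037/43132 - 3400*1 = 22037/43132 - 3400 = -146626763/43132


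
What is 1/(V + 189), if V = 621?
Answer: 1/810 ≈ 0.0012346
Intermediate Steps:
1/(V + 189) = 1/(621 + 189) = 1/810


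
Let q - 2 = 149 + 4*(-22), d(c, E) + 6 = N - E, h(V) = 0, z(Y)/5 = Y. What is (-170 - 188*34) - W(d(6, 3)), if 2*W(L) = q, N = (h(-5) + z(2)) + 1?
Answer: -13187/2 ≈ -6593.5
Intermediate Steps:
z(Y) = 5*Y
N = 11 (N = (0 + 5*2) + 1 = (0 + 10) + 1 = 10 + 1 = 11)
d(c, E) = 5 - E (d(c, E) = -6 + (11 - E) = 5 - E)
q = 63 (q = 2 + (149 + 4*(-22)) = 2 + (149 - 88) = 2 + 61 = 63)
W(L) = 63/2 (W(L) = (1/2)*63 = 63/2)
(-170 - 188*34) - W(d(6, 3)) = (-170 - 188*34) - 1*63/2 = (-170 - 6392) - 63/2 = -6562 - 63/2 = -13187/2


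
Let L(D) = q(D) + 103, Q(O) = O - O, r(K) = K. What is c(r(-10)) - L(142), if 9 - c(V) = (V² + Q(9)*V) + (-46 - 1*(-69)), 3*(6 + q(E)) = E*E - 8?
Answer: -20789/3 ≈ -6929.7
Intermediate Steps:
q(E) = -26/3 + E²/3 (q(E) = -6 + (E*E - 8)/3 = -6 + (E² - 8)/3 = -6 + (-8 + E²)/3 = -6 + (-8/3 + E²/3) = -26/3 + E²/3)
Q(O) = 0
L(D) = 283/3 + D²/3 (L(D) = (-26/3 + D²/3) + 103 = 283/3 + D²/3)
c(V) = -14 - V² (c(V) = 9 - ((V² + 0*V) + (-46 - 1*(-69))) = 9 - ((V² + 0) + (-46 + 69)) = 9 - (V² + 23) = 9 - (23 + V²) = 9 + (-23 - V²) = -14 - V²)
c(r(-10)) - L(142) = (-14 - 1*(-10)²) - (283/3 + (⅓)*142²) = (-14 - 1*100) - (283/3 + (⅓)*20164) = (-14 - 100) - (283/3 + 20164/3) = -114 - 1*20447/3 = -114 - 20447/3 = -20789/3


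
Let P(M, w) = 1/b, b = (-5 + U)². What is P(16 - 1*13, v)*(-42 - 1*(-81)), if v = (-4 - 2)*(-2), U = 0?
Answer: 39/25 ≈ 1.5600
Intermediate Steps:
b = 25 (b = (-5 + 0)² = (-5)² = 25)
v = 12 (v = -6*(-2) = 12)
P(M, w) = 1/25
P(16 - 1*13, v)*(-42 - 1*(-81)) = (-42 - 1*(-81))/25 = (-42 + 81)/25 = (1/25)*39 = 39/25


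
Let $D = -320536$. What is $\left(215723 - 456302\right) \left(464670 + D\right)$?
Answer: $-34675613586$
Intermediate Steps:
$\left(215723 - 456302\right) \left(464670 + D\right) = \left(215723 - 456302\right) \left(464670 - 320536\right) = \left(-240579\right) 144134 = -34675613586$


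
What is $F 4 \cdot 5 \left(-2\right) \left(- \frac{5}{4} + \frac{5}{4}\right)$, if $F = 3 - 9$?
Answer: $0$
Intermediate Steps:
$F = -6$
$F 4 \cdot 5 \left(-2\right) \left(- \frac{5}{4} + \frac{5}{4}\right) = - 6 \cdot 4 \cdot 5 \left(-2\right) \left(- \frac{5}{4} + \frac{5}{4}\right) = - 6 \cdot 4 \left(- 10 \left(\left(-5\right) \frac{1}{4} + 5 \cdot \frac{1}{4}\right)\right) = - 6 \cdot 4 \left(- 10 \left(- \frac{5}{4} + \frac{5}{4}\right)\right) = - 6 \cdot 4 \left(\left(-10\right) 0\right) = - 6 \cdot 4 \cdot 0 = \left(-6\right) 0 = 0$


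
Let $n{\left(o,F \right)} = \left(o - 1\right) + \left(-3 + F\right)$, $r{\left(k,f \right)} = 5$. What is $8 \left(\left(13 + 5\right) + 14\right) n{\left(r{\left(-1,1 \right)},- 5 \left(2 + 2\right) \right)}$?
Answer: $-4864$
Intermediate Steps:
$n{\left(o,F \right)} = -4 + F + o$ ($n{\left(o,F \right)} = \left(-1 + o\right) + \left(-3 + F\right) = -4 + F + o$)
$8 \left(\left(13 + 5\right) + 14\right) n{\left(r{\left(-1,1 \right)},- 5 \left(2 + 2\right) \right)} = 8 \left(\left(13 + 5\right) + 14\right) \left(-4 - 5 \left(2 + 2\right) + 5\right) = 8 \left(18 + 14\right) \left(-4 - 20 + 5\right) = 8 \cdot 32 \left(-4 - 20 + 5\right) = 256 \left(-19\right) = -4864$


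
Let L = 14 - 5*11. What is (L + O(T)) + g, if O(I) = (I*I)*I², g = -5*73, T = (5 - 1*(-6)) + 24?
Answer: 1500219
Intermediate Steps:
T = 35 (T = (5 + 6) + 24 = 11 + 24 = 35)
g = -365
L = -41 (L = 14 - 55 = -41)
O(I) = I⁴ (O(I) = I²*I² = I⁴)
(L + O(T)) + g = (-41 + 35⁴) - 365 = (-41 + 1500625) - 365 = 1500584 - 365 = 1500219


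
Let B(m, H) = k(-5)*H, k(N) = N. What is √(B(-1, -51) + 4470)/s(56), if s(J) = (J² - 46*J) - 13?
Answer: 15*√21/547 ≈ 0.12566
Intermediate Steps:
s(J) = -13 + J² - 46*J
B(m, H) = -5*H
√(B(-1, -51) + 4470)/s(56) = √(-5*(-51) + 4470)/(-13 + 56² - 46*56) = √(255 + 4470)/(-13 + 3136 - 2576) = √4725/547 = (15*√21)*(1/547) = 15*√21/547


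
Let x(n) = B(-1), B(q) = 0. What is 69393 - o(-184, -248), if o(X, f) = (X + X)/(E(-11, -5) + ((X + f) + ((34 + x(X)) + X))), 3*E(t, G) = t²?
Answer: 112762521/1625 ≈ 69392.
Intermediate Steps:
x(n) = 0
E(t, G) = t²/3
o(X, f) = 2*X/(223/3 + f + 2*X) (o(X, f) = (X + X)/((⅓)*(-11)² + ((X + f) + ((34 + 0) + X))) = (2*X)/((⅓)*121 + ((X + f) + (34 + X))) = (2*X)/(121/3 + (34 + f + 2*X)) = (2*X)/(223/3 + f + 2*X) = 2*X/(223/3 + f + 2*X))
69393 - o(-184, -248) = 69393 - 6*(-184)/(223 + 3*(-248) + 6*(-184)) = 69393 - 6*(-184)/(223 - 744 - 1104) = 69393 - 6*(-184)/(-1625) = 69393 - 6*(-184)*(-1)/1625 = 69393 - 1*1104/1625 = 69393 - 1104/1625 = 112762521/1625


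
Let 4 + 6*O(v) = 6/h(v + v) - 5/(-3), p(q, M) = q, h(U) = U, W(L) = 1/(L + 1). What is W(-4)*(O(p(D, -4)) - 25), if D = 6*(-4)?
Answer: 3659/432 ≈ 8.4699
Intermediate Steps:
D = -24
W(L) = 1/(1 + L)
O(v) = -7/18 + 1/(2*v) (O(v) = -⅔ + (6/(v + v) - 5/(-3))/6 = -⅔ + (6/((2*v)) - 5*(-⅓))/6 = -⅔ + (6*(1/(2*v)) + 5/3)/6 = -⅔ + (3/v + 5/3)/6 = -⅔ + (5/3 + 3/v)/6 = -⅔ + (5/18 + 1/(2*v)) = -7/18 + 1/(2*v))
W(-4)*(O(p(D, -4)) - 25) = ((1/18)*(9 - 7*(-24))/(-24) - 25)/(1 - 4) = ((1/18)*(-1/24)*(9 + 168) - 25)/(-3) = -((1/18)*(-1/24)*177 - 25)/3 = -(-59/144 - 25)/3 = -⅓*(-3659/144) = 3659/432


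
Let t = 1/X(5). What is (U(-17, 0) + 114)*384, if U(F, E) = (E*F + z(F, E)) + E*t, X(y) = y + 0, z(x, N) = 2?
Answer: 44544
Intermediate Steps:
X(y) = y
t = 1/5 ≈ 0.20000
U(F, E) = 2 + E/5 + E*F (U(F, E) = (E*F + 2) + E*(1/5) = (2 + E*F) + E/5 = 2 + E/5 + E*F)
(U(-17, 0) + 114)*384 = ((2 + (1/5)*0 + 0*(-17)) + 114)*384 = ((2 + 0 + 0) + 114)*384 = (2 + 114)*384 = 116*384 = 44544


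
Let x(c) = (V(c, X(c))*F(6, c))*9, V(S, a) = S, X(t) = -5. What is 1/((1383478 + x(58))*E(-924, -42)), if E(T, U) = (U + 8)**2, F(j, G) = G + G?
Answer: 1/1669298680 ≈ 5.9905e-10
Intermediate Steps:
F(j, G) = 2*G
E(T, U) = (8 + U)**2
x(c) = 18*c**2 (x(c) = (c*(2*c))*9 = (2*c**2)*9 = 18*c**2)
1/((1383478 + x(58))*E(-924, -42)) = 1/((1383478 + 18*58**2)*((8 - 42)**2)) = 1/((1383478 + 18*3364)*((-34)**2)) = 1/((1383478 + 60552)*1156) = (1/1156)/1444030 = (1/1444030)*(1/1156) = 1/1669298680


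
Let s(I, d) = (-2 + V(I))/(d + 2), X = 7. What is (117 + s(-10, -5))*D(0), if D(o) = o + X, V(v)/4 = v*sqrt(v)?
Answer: 2471/3 + 280*I*sqrt(10)/3 ≈ 823.67 + 295.15*I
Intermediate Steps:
V(v) = 4*v**(3/2) (V(v) = 4*(v*sqrt(v)) = 4*v**(3/2))
D(o) = 7 + o (D(o) = o + 7 = 7 + o)
s(I, d) = (-2 + 4*I**(3/2))/(2 + d) (s(I, d) = (-2 + 4*I**(3/2))/(d + 2) = (-2 + 4*I**(3/2))/(2 + d))
(117 + s(-10, -5))*D(0) = (117 + 2*(-1 + 2*(-10)**(3/2))/(2 - 5))*(7 + 0) = (117 + 2*(-1 + 2*(-10*I*sqrt(10)))/(-3))*7 = (117 + 2*(-1/3)*(-1 - 20*I*sqrt(10)))*7 = (117 + (2/3 + 40*I*sqrt(10)/3))*7 = (353/3 + 40*I*sqrt(10)/3)*7 = 2471/3 + 280*I*sqrt(10)/3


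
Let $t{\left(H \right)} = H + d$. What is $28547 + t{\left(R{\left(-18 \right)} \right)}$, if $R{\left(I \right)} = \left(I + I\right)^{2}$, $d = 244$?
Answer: $30087$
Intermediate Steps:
$R{\left(I \right)} = 4 I^{2}$ ($R{\left(I \right)} = \left(2 I\right)^{2} = 4 I^{2}$)
$t{\left(H \right)} = 244 + H$ ($t{\left(H \right)} = H + 244 = 244 + H$)
$28547 + t{\left(R{\left(-18 \right)} \right)} = 28547 + \left(244 + 4 \left(-18\right)^{2}\right) = 28547 + \left(244 + 4 \cdot 324\right) = 28547 + \left(244 + 1296\right) = 28547 + 1540 = 30087$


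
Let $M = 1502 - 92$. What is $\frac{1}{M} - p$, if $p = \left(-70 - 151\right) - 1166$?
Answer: $\frac{1955671}{1410} \approx 1387.0$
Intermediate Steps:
$M = 1410$ ($M = 1502 - 92 = 1410$)
$p = -1387$ ($p = -221 - 1166 = -1387$)
$\frac{1}{M} - p = \frac{1}{1410} - -1387 = \frac{1}{1410} + 1387 = \frac{1955671}{1410}$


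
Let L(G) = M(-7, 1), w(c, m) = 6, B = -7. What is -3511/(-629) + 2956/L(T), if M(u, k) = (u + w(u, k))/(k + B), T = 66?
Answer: 11159455/629 ≈ 17742.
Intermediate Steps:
M(u, k) = (6 + u)/(-7 + k) (M(u, k) = (u + 6)/(k - 7) = (6 + u)/(-7 + k))
L(G) = ⅙ (L(G) = (6 - 7)/(-7 + 1) = -1/(-6) = -⅙*(-1) = ⅙)
-3511/(-629) + 2956/L(T) = -3511/(-629) + 2956/(⅙) = -3511*(-1/629) + 2956*6 = 3511/629 + 17736 = 11159455/629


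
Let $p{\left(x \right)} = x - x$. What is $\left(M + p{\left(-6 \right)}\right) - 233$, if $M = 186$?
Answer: $-47$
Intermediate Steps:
$p{\left(x \right)} = 0$
$\left(M + p{\left(-6 \right)}\right) - 233 = \left(186 + 0\right) - 233 = 186 - 233 = -47$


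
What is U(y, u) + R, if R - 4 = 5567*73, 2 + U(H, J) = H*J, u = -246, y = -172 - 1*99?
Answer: 473059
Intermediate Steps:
y = -271 (y = -172 - 99 = -271)
U(H, J) = -2 + H*J
R = 406395 (R = 4 + 5567*73 = 4 + 406391 = 406395)
U(y, u) + R = (-2 - 271*(-246)) + 406395 = (-2 + 66666) + 406395 = 66664 + 406395 = 473059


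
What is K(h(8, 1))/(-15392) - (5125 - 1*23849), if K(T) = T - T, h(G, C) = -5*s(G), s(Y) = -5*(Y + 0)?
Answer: 18724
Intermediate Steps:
s(Y) = -5*Y
h(G, C) = 25*G (h(G, C) = -(-25)*G = 25*G)
K(T) = 0
K(h(8, 1))/(-15392) - (5125 - 1*23849) = 0/(-15392) - (5125 - 1*23849) = 0*(-1/15392) - (5125 - 23849) = 0 - 1*(-18724) = 0 + 18724 = 18724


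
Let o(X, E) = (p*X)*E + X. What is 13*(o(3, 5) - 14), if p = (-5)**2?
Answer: 4732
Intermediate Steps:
p = 25
o(X, E) = X + 25*E*X (o(X, E) = (25*X)*E + X = 25*E*X + X = X + 25*E*X)
13*(o(3, 5) - 14) = 13*(3*(1 + 25*5) - 14) = 13*(3*(1 + 125) - 14) = 13*(3*126 - 14) = 13*(378 - 14) = 13*364 = 4732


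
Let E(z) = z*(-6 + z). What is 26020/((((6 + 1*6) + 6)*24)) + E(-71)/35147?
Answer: 32745953/542268 ≈ 60.387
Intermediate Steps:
26020/((((6 + 1*6) + 6)*24)) + E(-71)/35147 = 26020/((((6 + 1*6) + 6)*24)) - 71*(-6 - 71)/35147 = 26020/((((6 + 6) + 6)*24)) - 71*(-77)*(1/35147) = 26020/(((12 + 6)*24)) + 5467*(1/35147) = 26020/((18*24)) + 781/5021 = 26020/432 + 781/5021 = 26020*(1/432) + 781/5021 = 6505/108 + 781/5021 = 32745953/542268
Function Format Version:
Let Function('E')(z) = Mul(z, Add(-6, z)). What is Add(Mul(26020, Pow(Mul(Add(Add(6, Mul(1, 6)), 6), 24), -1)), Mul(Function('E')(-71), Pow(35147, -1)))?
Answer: Rational(32745953, 542268) ≈ 60.387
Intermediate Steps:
Add(Mul(26020, Pow(Mul(Add(Add(6, Mul(1, 6)), 6), 24), -1)), Mul(Function('E')(-71), Pow(35147, -1))) = Add(Mul(26020, Pow(Mul(Add(Add(6, Mul(1, 6)), 6), 24), -1)), Mul(Mul(-71, Add(-6, -71)), Pow(35147, -1))) = Add(Mul(26020, Pow(Mul(Add(Add(6, 6), 6), 24), -1)), Mul(Mul(-71, -77), Rational(1, 35147))) = Add(Mul(26020, Pow(Mul(Add(12, 6), 24), -1)), Mul(5467, Rational(1, 35147))) = Add(Mul(26020, Pow(Mul(18, 24), -1)), Rational(781, 5021)) = Add(Mul(26020, Pow(432, -1)), Rational(781, 5021)) = Add(Mul(26020, Rational(1, 432)), Rational(781, 5021)) = Add(Rational(6505, 108), Rational(781, 5021)) = Rational(32745953, 542268)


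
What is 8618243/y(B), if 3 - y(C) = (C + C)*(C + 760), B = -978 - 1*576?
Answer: -8618243/2467749 ≈ -3.4924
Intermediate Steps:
B = -1554 (B = -978 - 576 = -1554)
y(C) = 3 - 2*C*(760 + C) (y(C) = 3 - (C + C)*(C + 760) = 3 - 2*C*(760 + C))
8618243/y(B) = 8618243/(3 - 1520*(-1554) - 2*(-1554)²) = 8618243/(3 + 2362080 - 2*2414916) = 8618243/(3 + 2362080 - 4829832) = 8618243/(-2467749) = 8618243*(-1/2467749) = -8618243/2467749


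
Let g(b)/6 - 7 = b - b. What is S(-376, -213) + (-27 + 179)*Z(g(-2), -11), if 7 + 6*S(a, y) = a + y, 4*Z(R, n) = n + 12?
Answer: -184/3 ≈ -61.333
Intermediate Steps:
g(b) = 42 (g(b) = 42 + 6*(b - b) = 42 + 6*0 = 42 + 0 = 42)
Z(R, n) = 3 + n/4 (Z(R, n) = (n + 12)/4 = (12 + n)/4 = 3 + n/4)
S(a, y) = -7/6 + a/6 + y/6 (S(a, y) = -7/6 + (a + y)/6 = -7/6 + (a/6 + y/6) = -7/6 + a/6 + y/6)
S(-376, -213) + (-27 + 179)*Z(g(-2), -11) = (-7/6 + (1/6)*(-376) + (1/6)*(-213)) + (-27 + 179)*(3 + (1/4)*(-11)) = (-7/6 - 188/3 - 71/2) + 152*(3 - 11/4) = -298/3 + 152*(1/4) = -298/3 + 38 = -184/3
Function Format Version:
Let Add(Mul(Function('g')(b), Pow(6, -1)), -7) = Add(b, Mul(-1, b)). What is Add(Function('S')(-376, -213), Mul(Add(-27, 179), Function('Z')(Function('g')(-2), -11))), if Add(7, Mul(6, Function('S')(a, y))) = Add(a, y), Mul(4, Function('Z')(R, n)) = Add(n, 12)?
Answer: Rational(-184, 3) ≈ -61.333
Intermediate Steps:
Function('g')(b) = 42 (Function('g')(b) = Add(42, Mul(6, Add(b, Mul(-1, b)))) = Add(42, Mul(6, 0)) = Add(42, 0) = 42)
Function('Z')(R, n) = Add(3, Mul(Rational(1, 4), n)) (Function('Z')(R, n) = Mul(Rational(1, 4), Add(n, 12)) = Mul(Rational(1, 4), Add(12, n)) = Add(3, Mul(Rational(1, 4), n)))
Function('S')(a, y) = Add(Rational(-7, 6), Mul(Rational(1, 6), a), Mul(Rational(1, 6), y)) (Function('S')(a, y) = Add(Rational(-7, 6), Mul(Rational(1, 6), Add(a, y))) = Add(Rational(-7, 6), Add(Mul(Rational(1, 6), a), Mul(Rational(1, 6), y))) = Add(Rational(-7, 6), Mul(Rational(1, 6), a), Mul(Rational(1, 6), y)))
Add(Function('S')(-376, -213), Mul(Add(-27, 179), Function('Z')(Function('g')(-2), -11))) = Add(Add(Rational(-7, 6), Mul(Rational(1, 6), -376), Mul(Rational(1, 6), -213)), Mul(Add(-27, 179), Add(3, Mul(Rational(1, 4), -11)))) = Add(Add(Rational(-7, 6), Rational(-188, 3), Rational(-71, 2)), Mul(152, Add(3, Rational(-11, 4)))) = Add(Rational(-298, 3), Mul(152, Rational(1, 4))) = Add(Rational(-298, 3), 38) = Rational(-184, 3)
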